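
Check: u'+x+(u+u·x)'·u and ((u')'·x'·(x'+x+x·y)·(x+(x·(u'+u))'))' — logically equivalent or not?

E1: u'+x+(u+u·x)'·u
    = u'+x+u'·u
    = u'+x
E2: ((u')'·x'·(x'+x+x·y)·(x+(x·(u'+u))'))'
    = ((u')'·x'·(x'+x)·(x+(x·(u'+u))'))'
    = ((u')'·x'·(x'+x)·(x+x'))'
    = ((u')'·x'·(x'+x))'
    = ((u')'·x')'
    = u'+x
Both reduce to u'+x, so they are equivalent.

Yes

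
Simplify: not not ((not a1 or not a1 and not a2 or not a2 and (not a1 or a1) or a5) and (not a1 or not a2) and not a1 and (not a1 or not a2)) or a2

not a1 or a2

not not ((not a1 or not a1 and not a2 or not a2 and (not a1 or a1) or a5) and (not a1 or not a2) and not a1 and (not a1 or not a2)) or a2
= not not ((not a1 or not a1 and not a2 or not a2 or a5) and (not a1 or not a2) and not a1 and (not a1 or not a2)) or a2   (complement / identity)
= not not ((not a1 or not a2 or a5) and (not a1 or not a2) and not a1 and (not a1 or not a2)) or a2   (absorption)
= not not ((not a1 or not a2) and not a1 and (not a1 or not a2)) or a2   (absorption)
= not not (not a1 and (not a1 or not a2)) or a2   (absorption)
= not not not a1 or a2   (absorption)
= not a1 or a2   (double negation)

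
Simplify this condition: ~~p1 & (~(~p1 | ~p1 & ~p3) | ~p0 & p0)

p1

~~p1 & (~(~p1 | ~p1 & ~p3) | ~p0 & p0)
= ~~p1 & (~~p1 | ~p0 & p0)   [absorption]
= ~~p1 & ~~p1   [complement / identity]
= ~~p1   [idempotence]
= p1   [double negation]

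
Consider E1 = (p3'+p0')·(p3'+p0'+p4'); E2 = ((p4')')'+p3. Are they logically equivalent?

No

E1: (p3'+p0')·(p3'+p0'+p4')
    = p3'+p0'
E2: ((p4')')'+p3
    = p4'+p3
These differ: at p0=1, p3=0, p4=1, E1 = 1 but E2 = 0.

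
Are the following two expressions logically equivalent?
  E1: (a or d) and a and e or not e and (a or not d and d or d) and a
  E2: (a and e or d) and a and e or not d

E1: (a or d) and a and e or not e and (a or not d and d or d) and a
    = (a or d) and a and e or not e and (a or d) and a   (complement / identity)
    = (a or d) and a   (distribution)
    = a   (absorption)
E2: (a and e or d) and a and e or not d
    = a and e or not d   (absorption)
These differ: at a=0, d=0, e=0, E1 = 0 but E2 = 1.

No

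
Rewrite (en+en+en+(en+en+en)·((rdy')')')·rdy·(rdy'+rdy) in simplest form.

(en+en+en+(en+en+en)·((rdy')')')·rdy·(rdy'+rdy)
= (en+en+en+(en+en+en)·((rdy')')')·rdy
= (en+en+en+(en+en+en)·rdy')·rdy
= (en+en+en)·rdy
= (en+en)·rdy
= en·rdy

en·rdy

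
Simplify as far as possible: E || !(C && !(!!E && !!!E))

E || !C

E || !(C && !(!!E && !!!E))
= E || !(C && !(!!E && !E))   (double negation)
= E || !(C && (!E || E))   (De Morgan)
= E || !C   (complement / identity)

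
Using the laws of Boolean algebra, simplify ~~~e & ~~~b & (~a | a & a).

~~~e & ~~~b & (~a | a & a)
= ~~~e & ~~~b & (~a | a)   [idempotence]
= ~e & ~~~b & (~a | a)   [double negation]
= ~e & ~~~b   [complement / identity]
= ~e & ~b   [double negation]

~e & ~b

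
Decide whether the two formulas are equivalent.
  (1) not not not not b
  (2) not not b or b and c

Yes

E1: not not not not b
    = not not b   [double negation]
    = b   [double negation]
E2: not not b or b and c
    = b or b and c   [double negation]
    = b   [absorption]
Both reduce to b, so they are equivalent.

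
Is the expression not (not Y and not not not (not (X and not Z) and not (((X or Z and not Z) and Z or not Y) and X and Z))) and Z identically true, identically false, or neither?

not (not Y and not not not (not (X and not Z) and not (((X or Z and not Z) and Z or not Y) and X and Z))) and Z
= (Y or not not (not (X and not Z) and not (((X or Z and not Z) and Z or not Y) and X and Z))) and Z
= (Y or not not (not (X and not Z) and not ((X and Z or not Y) and X and Z))) and Z
= (Y or not (X and not Z or (X and Z or not Y) and X and Z)) and Z
= (Y or not (X and not Z or X and Z)) and Z
= (Y or not X) and Z
This depends on X, Y, Z, so it is not a constant.

neither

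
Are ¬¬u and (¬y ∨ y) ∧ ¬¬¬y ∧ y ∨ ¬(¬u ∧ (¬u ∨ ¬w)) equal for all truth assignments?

Yes

E1: ¬¬u
    = u
E2: (¬y ∨ y) ∧ ¬¬¬y ∧ y ∨ ¬(¬u ∧ (¬u ∨ ¬w))
    = (¬y ∨ y) ∧ ¬y ∧ y ∨ ¬(¬u ∧ (¬u ∨ ¬w))
    = ¬y ∧ y ∨ ¬(¬u ∧ (¬u ∨ ¬w))
    = ¬y ∧ y ∨ ¬¬u
    = ¬¬u
    = u
Both reduce to u, so they are equivalent.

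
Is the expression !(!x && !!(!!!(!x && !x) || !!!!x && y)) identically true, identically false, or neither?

identically true

!(!x && !!(!!!(!x && !x) || !!!!x && y))
= x || !(!!!(!x && !x) || !!!!x && y)   (De Morgan)
= x || !(!!!!x || !!!!x && y)   (idempotence)
= x || !!!!!x   (absorption)
= x || !!!x   (double negation)
= x || !x   (double negation)
= true   (complement)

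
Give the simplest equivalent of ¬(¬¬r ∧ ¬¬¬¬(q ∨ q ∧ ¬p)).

¬r ∨ ¬q

¬(¬¬r ∧ ¬¬¬¬(q ∨ q ∧ ¬p))
= ¬(¬¬r ∧ ¬¬(q ∨ q ∧ ¬p))
= ¬(¬¬r ∧ ¬¬q)
= ¬r ∨ ¬q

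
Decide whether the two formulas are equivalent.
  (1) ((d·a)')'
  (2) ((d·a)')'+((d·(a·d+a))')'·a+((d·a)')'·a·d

E1: ((d·a)')'
    = d·a   [double negation]
E2: ((d·a)')'+((d·(a·d+a))')'·a+((d·a)')'·a·d
    = ((d·a)')'+((d·a)')'·a+((d·a)')'·a·d   [absorption]
    = ((d·a)')'+((d·a)')'·a   [absorption]
    = ((d·a)')'   [absorption]
    = d·a   [double negation]
Both reduce to d·a, so they are equivalent.

Yes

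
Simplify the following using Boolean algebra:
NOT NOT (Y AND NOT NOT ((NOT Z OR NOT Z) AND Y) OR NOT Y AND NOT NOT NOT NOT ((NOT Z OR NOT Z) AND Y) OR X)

NOT Z AND Y OR X

NOT NOT (Y AND NOT NOT ((NOT Z OR NOT Z) AND Y) OR NOT Y AND NOT NOT NOT NOT ((NOT Z OR NOT Z) AND Y) OR X)
= NOT NOT (Y AND NOT NOT ((NOT Z OR NOT Z) AND Y) OR NOT Y AND NOT NOT ((NOT Z OR NOT Z) AND Y) OR X)   — double negation
= NOT NOT (NOT NOT ((NOT Z OR NOT Z) AND Y) OR X)   — distribution
= NOT NOT ((NOT Z OR NOT Z) AND Y) OR X   — double negation
= NOT NOT (NOT Z AND Y) OR X   — idempotence
= NOT Z AND Y OR X   — double negation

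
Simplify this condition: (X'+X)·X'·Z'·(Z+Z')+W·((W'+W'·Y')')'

(X'+X)·X'·Z'·(Z+Z')+W·((W'+W'·Y')')'
= (X'+X)·X'·Z'+W·((W'+W'·Y')')'   — complement / identity
= X'·Z'+W·((W'+W'·Y')')'   — complement / identity
= X'·Z'+W·((W')')'   — absorption
= X'·Z'+W·W'   — double negation
= X'·Z'   — complement / identity

X'·Z'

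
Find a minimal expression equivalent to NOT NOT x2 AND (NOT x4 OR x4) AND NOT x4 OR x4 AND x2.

NOT NOT x2 AND (NOT x4 OR x4) AND NOT x4 OR x4 AND x2
= x2 AND (NOT x4 OR x4) AND NOT x4 OR x4 AND x2   — double negation
= x2 AND NOT x4 OR x4 AND x2   — complement / identity
= x2   — distribution

x2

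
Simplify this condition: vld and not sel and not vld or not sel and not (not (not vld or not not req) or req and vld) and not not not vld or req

vld and not sel and not vld or not sel and not (not (not vld or not not req) or req and vld) and not not not vld or req
= vld and not sel and not vld or not sel and not (vld and not req or req and vld) and not not not vld or req   — De Morgan
= vld and not sel and not vld or not sel and not (vld and (not req or req)) and not not not vld or req   — distribution
= vld and not sel and not vld or not sel and not (vld and (not req or req)) and not vld or req   — double negation
= vld and not sel and not vld or not sel and not vld and not vld or req   — complement / identity
= not sel and not vld or req   — distribution

not sel and not vld or req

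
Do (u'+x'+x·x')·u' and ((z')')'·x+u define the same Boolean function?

E1: (u'+x'+x·x')·u'
    = (u'+x')·u'   (complement / identity)
    = u'   (absorption)
E2: ((z')')'·x+u
    = z'·x+u   (double negation)
These differ: at u=1, x=0, z=0, E1 = 0 but E2 = 1.

No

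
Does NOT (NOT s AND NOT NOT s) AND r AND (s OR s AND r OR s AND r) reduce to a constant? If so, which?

NOT (NOT s AND NOT NOT s) AND r AND (s OR s AND r OR s AND r)
= (s OR NOT s) AND r AND (s OR s AND r OR s AND r)   (De Morgan)
= (s OR NOT s) AND r AND (s OR s AND r)   (idempotence)
= r AND (s OR s AND r)   (complement / identity)
= r AND s   (absorption)
This depends on r, s, so it is not a constant.

no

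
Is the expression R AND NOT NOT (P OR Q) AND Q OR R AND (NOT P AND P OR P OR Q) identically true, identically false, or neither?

R AND NOT NOT (P OR Q) AND Q OR R AND (NOT P AND P OR P OR Q)
= R AND NOT NOT (P OR Q) AND Q OR R AND (P OR Q)
= R AND (P OR Q) AND Q OR R AND (P OR Q)
= R AND (P OR Q)
This depends on P, Q, R, so it is not a constant.

neither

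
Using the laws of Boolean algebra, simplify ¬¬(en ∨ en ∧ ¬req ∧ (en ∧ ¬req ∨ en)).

¬¬(en ∨ en ∧ ¬req ∧ (en ∧ ¬req ∨ en))
= ¬¬(en ∨ en ∧ ¬req)   [absorption]
= ¬¬en   [absorption]
= en   [double negation]

en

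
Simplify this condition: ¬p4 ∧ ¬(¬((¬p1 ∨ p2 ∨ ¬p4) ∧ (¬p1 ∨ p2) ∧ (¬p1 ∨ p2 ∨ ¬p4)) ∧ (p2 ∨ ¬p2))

¬p4 ∧ ¬(¬((¬p1 ∨ p2 ∨ ¬p4) ∧ (¬p1 ∨ p2) ∧ (¬p1 ∨ p2 ∨ ¬p4)) ∧ (p2 ∨ ¬p2))
= ¬p4 ∧ ¬(¬((¬p1 ∨ p2 ∨ ¬p4) ∧ (¬p1 ∨ p2)) ∧ (p2 ∨ ¬p2))
= ¬p4 ∧ ¬¬((¬p1 ∨ p2 ∨ ¬p4) ∧ (¬p1 ∨ p2))
= ¬p4 ∧ (¬p1 ∨ p2 ∨ ¬p4) ∧ (¬p1 ∨ p2)
= ¬p4 ∧ (¬p1 ∨ p2)

¬p4 ∧ (¬p1 ∨ p2)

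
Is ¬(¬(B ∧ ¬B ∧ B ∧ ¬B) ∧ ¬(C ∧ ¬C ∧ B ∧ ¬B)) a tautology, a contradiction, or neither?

¬(¬(B ∧ ¬B ∧ B ∧ ¬B) ∧ ¬(C ∧ ¬C ∧ B ∧ ¬B))
= B ∧ ¬B ∧ B ∧ ¬B ∨ C ∧ ¬C ∧ B ∧ ¬B   [De Morgan]
= (B ∧ ¬B ∨ C ∧ ¬C) ∧ B ∧ ¬B   [distribution]
= B ∧ ¬B ∧ B ∧ ¬B   [complement / identity]
= B ∧ ¬B   [idempotence]
= False   [complement]

contradiction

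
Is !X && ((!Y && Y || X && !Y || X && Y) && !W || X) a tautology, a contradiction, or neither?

!X && ((!Y && Y || X && !Y || X && Y) && !W || X)
= !X && ((!Y && Y || X) && !W || X)   (distribution)
= !X && (X && !W || X)   (complement / identity)
= !X && X   (absorption)
= false   (complement)

contradiction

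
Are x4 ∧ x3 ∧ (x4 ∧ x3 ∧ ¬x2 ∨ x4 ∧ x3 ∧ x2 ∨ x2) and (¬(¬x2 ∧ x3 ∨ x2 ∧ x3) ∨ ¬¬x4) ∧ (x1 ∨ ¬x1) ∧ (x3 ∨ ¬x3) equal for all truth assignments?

No

E1: x4 ∧ x3 ∧ (x4 ∧ x3 ∧ ¬x2 ∨ x4 ∧ x3 ∧ x2 ∨ x2)
    = x4 ∧ x3 ∧ (x4 ∧ x3 ∨ x2)   — distribution
    = x4 ∧ x3   — absorption
E2: (¬(¬x2 ∧ x3 ∨ x2 ∧ x3) ∨ ¬¬x4) ∧ (x1 ∨ ¬x1) ∧ (x3 ∨ ¬x3)
    = (¬(¬x2 ∧ x3 ∨ x2 ∧ x3) ∨ ¬¬x4) ∧ (x1 ∨ ¬x1)   — complement / identity
    = (¬x3 ∨ ¬¬x4) ∧ (x1 ∨ ¬x1)   — distribution
    = ¬x3 ∨ ¬¬x4   — complement / identity
    = ¬x3 ∨ x4   — double negation
These differ: at x1=0, x2=1, x3=0, x4=0, E1 = 0 but E2 = 1.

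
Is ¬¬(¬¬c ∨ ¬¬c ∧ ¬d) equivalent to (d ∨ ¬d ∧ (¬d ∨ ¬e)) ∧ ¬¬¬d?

No

E1: ¬¬(¬¬c ∨ ¬¬c ∧ ¬d)
    = ¬¬¬¬c   [absorption]
    = ¬¬c   [double negation]
    = c   [double negation]
E2: (d ∨ ¬d ∧ (¬d ∨ ¬e)) ∧ ¬¬¬d
    = (d ∨ ¬d) ∧ ¬¬¬d   [absorption]
    = ¬¬¬d   [complement / identity]
    = ¬d   [double negation]
These differ: at c=1, d=1, e=0, E1 = 1 but E2 = 0.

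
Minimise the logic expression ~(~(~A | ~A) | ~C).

~(~(~A | ~A) | ~C)
= ~(~~A | ~C)   (idempotence)
= ~A & C   (De Morgan)

~A & C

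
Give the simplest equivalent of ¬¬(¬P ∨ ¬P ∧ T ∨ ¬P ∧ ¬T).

¬P

¬¬(¬P ∨ ¬P ∧ T ∨ ¬P ∧ ¬T)
= ¬¬(¬P ∨ ¬P ∧ ¬T)   [absorption]
= ¬¬¬P   [absorption]
= ¬P   [double negation]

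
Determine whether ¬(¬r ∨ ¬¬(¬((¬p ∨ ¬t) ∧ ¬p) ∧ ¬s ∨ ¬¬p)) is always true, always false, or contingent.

contingent

¬(¬r ∨ ¬¬(¬((¬p ∨ ¬t) ∧ ¬p) ∧ ¬s ∨ ¬¬p))
= ¬(¬r ∨ ¬¬(¬¬p ∧ ¬s ∨ ¬¬p))
= ¬(¬r ∨ ¬¬¬¬p)
= ¬(¬r ∨ ¬¬p)
= r ∧ ¬p
This depends on p, r, so it is not a constant.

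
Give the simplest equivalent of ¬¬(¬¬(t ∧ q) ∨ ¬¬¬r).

¬¬(¬¬(t ∧ q) ∨ ¬¬¬r)
= ¬(¬(t ∧ q) ∧ ¬¬r)   — De Morgan
= t ∧ q ∨ ¬r   — De Morgan

t ∧ q ∨ ¬r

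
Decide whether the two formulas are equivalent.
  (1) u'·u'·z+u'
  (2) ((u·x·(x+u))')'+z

E1: u'·u'·z+u'
    = u'·z+u'
    = u'
E2: ((u·x·(x+u))')'+z
    = ((u·x)')'+z
    = u·x+z
These differ: at u=0, x=0, z=0, E1 = 1 but E2 = 0.

No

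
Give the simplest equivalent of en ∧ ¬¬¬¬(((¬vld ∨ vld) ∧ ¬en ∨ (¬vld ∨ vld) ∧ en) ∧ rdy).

en ∧ rdy

en ∧ ¬¬¬¬(((¬vld ∨ vld) ∧ ¬en ∨ (¬vld ∨ vld) ∧ en) ∧ rdy)
= en ∧ ¬¬(((¬vld ∨ vld) ∧ ¬en ∨ (¬vld ∨ vld) ∧ en) ∧ rdy)   [double negation]
= en ∧ ¬¬((¬vld ∨ vld) ∧ rdy)   [distribution]
= en ∧ ¬¬rdy   [complement / identity]
= en ∧ rdy   [double negation]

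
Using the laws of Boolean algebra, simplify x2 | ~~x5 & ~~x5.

x2 | x5

x2 | ~~x5 & ~~x5
= x2 | ~~x5   [idempotence]
= x2 | x5   [double negation]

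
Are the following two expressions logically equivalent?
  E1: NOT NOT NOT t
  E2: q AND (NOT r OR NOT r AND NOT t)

E1: NOT NOT NOT t
    = NOT t   [double negation]
E2: q AND (NOT r OR NOT r AND NOT t)
    = q AND NOT r   [absorption]
These differ: at q=0, r=0, t=0, E1 = 1 but E2 = 0.

No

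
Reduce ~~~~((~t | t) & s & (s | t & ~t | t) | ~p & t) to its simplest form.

s | ~p & t

~~~~((~t | t) & s & (s | t & ~t | t) | ~p & t)
= ~~~~((~t | t) & s & (s | t) | ~p & t)   (complement / identity)
= ~~((~t | t) & s & (s | t) | ~p & t)   (double negation)
= ~~(s & (s | t) | ~p & t)   (complement / identity)
= ~~(s | ~p & t)   (absorption)
= s | ~p & t   (double negation)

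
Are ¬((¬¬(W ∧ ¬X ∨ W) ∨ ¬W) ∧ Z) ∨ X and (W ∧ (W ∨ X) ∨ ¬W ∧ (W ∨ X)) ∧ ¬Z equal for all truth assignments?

No

E1: ¬((¬¬(W ∧ ¬X ∨ W) ∨ ¬W) ∧ Z) ∨ X
    = ¬((W ∧ ¬X ∨ W ∨ ¬W) ∧ Z) ∨ X   (double negation)
    = ¬((W ∨ ¬W) ∧ Z) ∨ X   (absorption)
    = ¬Z ∨ X   (complement / identity)
E2: (W ∧ (W ∨ X) ∨ ¬W ∧ (W ∨ X)) ∧ ¬Z
    = (W ∨ X) ∧ ¬Z   (distribution)
These differ: at W=0, X=1, Z=1, E1 = 1 but E2 = 0.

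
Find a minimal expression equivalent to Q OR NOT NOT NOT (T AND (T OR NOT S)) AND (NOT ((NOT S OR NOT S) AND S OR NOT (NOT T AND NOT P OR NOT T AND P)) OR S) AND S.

Q OR NOT NOT NOT (T AND (T OR NOT S)) AND (NOT ((NOT S OR NOT S) AND S OR NOT (NOT T AND NOT P OR NOT T AND P)) OR S) AND S
= Q OR NOT NOT NOT (T AND (T OR NOT S)) AND (NOT (NOT S AND S OR NOT (NOT T AND NOT P OR NOT T AND P)) OR S) AND S   — idempotence
= Q OR NOT NOT NOT T AND (NOT (NOT S AND S OR NOT (NOT T AND NOT P OR NOT T AND P)) OR S) AND S   — absorption
= Q OR NOT NOT NOT T AND (NOT (NOT S AND S OR NOT NOT T) OR S) AND S   — distribution
= Q OR NOT NOT NOT T AND (NOT NOT NOT T OR S) AND S   — complement / identity
= Q OR NOT NOT NOT T AND S   — absorption
= Q OR NOT T AND S   — double negation

Q OR NOT T AND S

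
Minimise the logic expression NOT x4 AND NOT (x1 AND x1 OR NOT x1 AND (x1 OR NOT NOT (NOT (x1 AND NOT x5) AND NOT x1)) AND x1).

NOT x4 AND NOT (x1 AND x1 OR NOT x1 AND (x1 OR NOT NOT (NOT (x1 AND NOT x5) AND NOT x1)) AND x1)
= NOT x4 AND NOT (x1 AND x1 OR NOT x1 AND (x1 OR NOT (x1 AND NOT x5 OR x1)) AND x1)   [De Morgan]
= NOT x4 AND NOT (x1 AND x1 OR NOT x1 AND (x1 OR NOT x1) AND x1)   [absorption]
= NOT x4 AND NOT (x1 AND x1 OR NOT x1 AND x1)   [complement / identity]
= NOT x4 AND NOT x1   [distribution]

NOT x4 AND NOT x1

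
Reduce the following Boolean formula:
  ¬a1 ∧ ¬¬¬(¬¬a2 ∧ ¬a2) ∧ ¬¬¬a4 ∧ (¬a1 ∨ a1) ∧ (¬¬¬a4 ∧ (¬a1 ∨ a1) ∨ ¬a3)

¬a1 ∧ ¬¬¬(¬¬a2 ∧ ¬a2) ∧ ¬¬¬a4 ∧ (¬a1 ∨ a1) ∧ (¬¬¬a4 ∧ (¬a1 ∨ a1) ∨ ¬a3)
= ¬a1 ∧ ¬(¬¬a2 ∧ ¬a2) ∧ ¬¬¬a4 ∧ (¬a1 ∨ a1) ∧ (¬¬¬a4 ∧ (¬a1 ∨ a1) ∨ ¬a3)   (double negation)
= ¬a1 ∧ (¬a2 ∨ a2) ∧ ¬¬¬a4 ∧ (¬a1 ∨ a1) ∧ (¬¬¬a4 ∧ (¬a1 ∨ a1) ∨ ¬a3)   (De Morgan)
= ¬a1 ∧ ¬¬¬a4 ∧ (¬a1 ∨ a1) ∧ (¬¬¬a4 ∧ (¬a1 ∨ a1) ∨ ¬a3)   (complement / identity)
= ¬a1 ∧ ¬¬¬a4 ∧ (¬a1 ∨ a1)   (absorption)
= ¬a1 ∧ ¬a4 ∧ (¬a1 ∨ a1)   (double negation)
= ¬a1 ∧ ¬a4   (complement / identity)

¬a1 ∧ ¬a4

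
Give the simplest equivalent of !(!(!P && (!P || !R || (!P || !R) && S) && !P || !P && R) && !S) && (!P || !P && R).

!P

!(!(!P && (!P || !R || (!P || !R) && S) && !P || !P && R) && !S) && (!P || !P && R)
= (!P && (!P || !R || (!P || !R) && S) && !P || !P && R || S) && (!P || !P && R)   — De Morgan
= (!P && (!P || !R) && !P || !P && R || S) && (!P || !P && R)   — absorption
= (!P && !P || !P && R || S) && (!P || !P && R)   — absorption
= (!P || !P && R || S) && (!P || !P && R)   — idempotence
= !P || !P && R   — absorption
= !P   — absorption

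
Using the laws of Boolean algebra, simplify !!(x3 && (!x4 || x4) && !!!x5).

!!(x3 && (!x4 || x4) && !!!x5)
= !!(x3 && !!!x5)   [complement / identity]
= x3 && !!!x5   [double negation]
= x3 && !x5   [double negation]

x3 && !x5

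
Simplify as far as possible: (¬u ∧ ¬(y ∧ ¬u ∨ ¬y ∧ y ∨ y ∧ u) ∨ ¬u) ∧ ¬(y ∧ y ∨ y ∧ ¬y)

¬u ∧ ¬y

(¬u ∧ ¬(y ∧ ¬u ∨ ¬y ∧ y ∨ y ∧ u) ∨ ¬u) ∧ ¬(y ∧ y ∨ y ∧ ¬y)
= (¬u ∧ ¬(y ∧ ¬u ∨ y ∧ u) ∨ ¬u) ∧ ¬(y ∧ y ∨ y ∧ ¬y)
= (¬u ∧ ¬y ∨ ¬u) ∧ ¬(y ∧ y ∨ y ∧ ¬y)
= (¬u ∧ ¬y ∨ ¬u) ∧ ¬y
= ¬u ∧ ¬y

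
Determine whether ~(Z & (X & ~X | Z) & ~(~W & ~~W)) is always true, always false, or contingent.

contingent

~(Z & (X & ~X | Z) & ~(~W & ~~W))
= ~(Z & (X & ~X | Z) & (W | ~W))   — De Morgan
= ~(Z & Z & (W | ~W))   — complement / identity
= ~(Z & (W | ~W))   — idempotence
= ~Z   — complement / identity
This depends on Z, so it is not a constant.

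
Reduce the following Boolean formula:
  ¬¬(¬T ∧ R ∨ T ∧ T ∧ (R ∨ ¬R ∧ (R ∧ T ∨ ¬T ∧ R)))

¬¬(¬T ∧ R ∨ T ∧ T ∧ (R ∨ ¬R ∧ (R ∧ T ∨ ¬T ∧ R)))
= ¬¬(¬T ∧ R ∨ T ∧ T ∧ (R ∨ ¬R ∧ R))   — distribution
= ¬¬(¬T ∧ R ∨ T ∧ T ∧ R)   — complement / identity
= ¬¬(¬T ∧ R ∨ T ∧ R)   — idempotence
= ¬¬R   — distribution
= R   — double negation

R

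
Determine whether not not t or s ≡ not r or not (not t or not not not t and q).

E1: not not t or s
    = t or s   (double negation)
E2: not r or not (not t or not not not t and q)
    = not r or not (not t or not t and q)   (double negation)
    = not r or not not t   (absorption)
    = not r or t   (double negation)
These differ: at q=1, r=0, s=0, t=0, E1 = 0 but E2 = 1.

No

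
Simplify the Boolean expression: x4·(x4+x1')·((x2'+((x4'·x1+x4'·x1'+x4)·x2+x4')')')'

x4·(x4+x1')·((x2'+((x4'·x1+x4'·x1'+x4)·x2+x4')')')'
= x4·(x4+x1')·((x2'+((x4'+x4)·x2+x4')')')'   (distribution)
= x4·((x2'+((x4'+x4)·x2+x4')')')'   (absorption)
= x4·((x2'+(x2+x4')')')'   (complement / identity)
= x4·(x2·(x2+x4'))'   (De Morgan)
= x4·x2'   (absorption)

x4·x2'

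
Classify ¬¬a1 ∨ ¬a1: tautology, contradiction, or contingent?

¬¬a1 ∨ ¬a1
= a1 ∨ ¬a1   [double negation]
= True   [complement]

tautology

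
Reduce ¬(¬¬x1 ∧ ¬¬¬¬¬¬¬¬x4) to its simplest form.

¬x1 ∨ ¬x4

¬(¬¬x1 ∧ ¬¬¬¬¬¬¬¬x4)
= ¬(¬¬x1 ∧ ¬¬¬¬¬¬x4)
= ¬(¬¬x1 ∧ ¬¬¬¬x4)
= ¬(¬¬x1 ∧ ¬¬x4)
= ¬x1 ∨ ¬x4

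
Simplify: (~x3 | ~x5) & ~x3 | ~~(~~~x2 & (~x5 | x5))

~x3 | ~x2

(~x3 | ~x5) & ~x3 | ~~(~~~x2 & (~x5 | x5))
= (~x3 | ~x5) & ~x3 | ~~(~x2 & (~x5 | x5))   [double negation]
= ~x3 | ~~(~x2 & (~x5 | x5))   [absorption]
= ~x3 | ~~~x2   [complement / identity]
= ~x3 | ~x2   [double negation]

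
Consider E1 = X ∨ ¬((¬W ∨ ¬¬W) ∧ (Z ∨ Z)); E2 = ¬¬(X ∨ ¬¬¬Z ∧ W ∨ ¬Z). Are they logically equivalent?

Yes

E1: X ∨ ¬((¬W ∨ ¬¬W) ∧ (Z ∨ Z))
    = X ∨ ¬((¬W ∨ W) ∧ (Z ∨ Z))
    = X ∨ ¬(Z ∨ Z)
    = X ∨ ¬Z
E2: ¬¬(X ∨ ¬¬¬Z ∧ W ∨ ¬Z)
    = ¬¬(X ∨ ¬Z ∧ W ∨ ¬Z)
    = X ∨ ¬Z ∧ W ∨ ¬Z
    = X ∨ ¬Z
Both reduce to X ∨ ¬Z, so they are equivalent.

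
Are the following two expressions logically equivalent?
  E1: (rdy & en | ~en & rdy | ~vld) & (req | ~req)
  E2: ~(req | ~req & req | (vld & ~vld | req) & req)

No

E1: (rdy & en | ~en & rdy | ~vld) & (req | ~req)
    = rdy & en | ~en & rdy | ~vld   (complement / identity)
    = rdy | ~vld   (distribution)
E2: ~(req | ~req & req | (vld & ~vld | req) & req)
    = ~(req | ~req & req | req & req)   (complement / identity)
    = ~(req | req)   (distribution)
    = ~req   (idempotence)
These differ: at en=0, rdy=0, req=0, vld=1, E1 = 0 but E2 = 1.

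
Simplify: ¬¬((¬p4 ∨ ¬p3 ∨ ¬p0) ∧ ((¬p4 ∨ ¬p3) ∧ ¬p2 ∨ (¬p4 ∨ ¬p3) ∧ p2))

¬¬((¬p4 ∨ ¬p3 ∨ ¬p0) ∧ ((¬p4 ∨ ¬p3) ∧ ¬p2 ∨ (¬p4 ∨ ¬p3) ∧ p2))
= ¬¬((¬p4 ∨ ¬p3 ∨ ¬p0) ∧ (¬p4 ∨ ¬p3))   (distribution)
= ¬¬(¬p4 ∨ ¬p3)   (absorption)
= ¬p4 ∨ ¬p3   (double negation)

¬p4 ∨ ¬p3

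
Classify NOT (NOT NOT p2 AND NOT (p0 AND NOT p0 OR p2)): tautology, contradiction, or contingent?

tautology

NOT (NOT NOT p2 AND NOT (p0 AND NOT p0 OR p2))
= NOT p2 OR p0 AND NOT p0 OR p2   — De Morgan
= NOT p2 OR p2   — complement / identity
= TRUE   — complement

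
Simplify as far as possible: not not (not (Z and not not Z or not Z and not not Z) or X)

not Z or X

not not (not (Z and not not Z or not Z and not not Z) or X)
= not not (not not not Z or X)
= not not (not Z or X)
= not Z or X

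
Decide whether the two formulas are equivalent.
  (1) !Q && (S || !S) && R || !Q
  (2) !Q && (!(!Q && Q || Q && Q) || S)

E1: !Q && (S || !S) && R || !Q
    = !Q && R || !Q
    = !Q
E2: !Q && (!(!Q && Q || Q && Q) || S)
    = !Q && (!Q || S)
    = !Q
Both reduce to !Q, so they are equivalent.

Yes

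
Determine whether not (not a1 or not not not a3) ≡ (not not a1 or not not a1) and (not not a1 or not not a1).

No

E1: not (not a1 or not not not a3)
    = not (not a1 or not a3)
    = a1 and a3
E2: (not not a1 or not not a1) and (not not a1 or not not a1)
    = not not a1 or not not a1
    = not not a1
    = a1
These differ: at a1=1, a3=0, E1 = 0 but E2 = 1.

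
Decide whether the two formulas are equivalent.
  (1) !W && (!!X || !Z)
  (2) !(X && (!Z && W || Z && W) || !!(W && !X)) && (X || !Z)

Yes

E1: !W && (!!X || !Z)
    = !W && (X || !Z)   [double negation]
E2: !(X && (!Z && W || Z && W) || !!(W && !X)) && (X || !Z)
    = !(X && (!Z && W || Z && W) || W && !X) && (X || !Z)   [double negation]
    = !(X && W || W && !X) && (X || !Z)   [distribution]
    = !W && (X || !Z)   [distribution]
Both reduce to !W && (X || !Z), so they are equivalent.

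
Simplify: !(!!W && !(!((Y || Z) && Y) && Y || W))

true

!(!!W && !(!((Y || Z) && Y) && Y || W))
= !W || !((Y || Z) && Y) && Y || W   [De Morgan]
= !W || !Y && Y || W   [absorption]
= !W || W   [complement / identity]
= true   [complement]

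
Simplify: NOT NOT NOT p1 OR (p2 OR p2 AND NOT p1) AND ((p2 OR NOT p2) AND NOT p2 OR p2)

NOT NOT NOT p1 OR (p2 OR p2 AND NOT p1) AND ((p2 OR NOT p2) AND NOT p2 OR p2)
= NOT NOT NOT p1 OR (p2 OR p2 AND NOT p1) AND (NOT p2 OR p2)   [complement / identity]
= NOT NOT NOT p1 OR p2 OR p2 AND NOT p1   [complement / identity]
= NOT p1 OR p2 OR p2 AND NOT p1   [double negation]
= NOT p1 OR p2   [absorption]

NOT p1 OR p2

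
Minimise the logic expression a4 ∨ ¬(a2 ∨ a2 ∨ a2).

a4 ∨ ¬a2

a4 ∨ ¬(a2 ∨ a2 ∨ a2)
= a4 ∨ ¬(a2 ∨ a2)
= a4 ∨ ¬a2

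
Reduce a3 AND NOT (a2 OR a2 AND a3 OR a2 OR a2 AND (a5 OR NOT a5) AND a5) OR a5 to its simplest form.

a3 AND NOT (a2 OR a2 AND a3 OR a2 OR a2 AND (a5 OR NOT a5) AND a5) OR a5
= a3 AND NOT (a2 OR a2 OR a2 AND (a5 OR NOT a5) AND a5) OR a5   [absorption]
= a3 AND NOT (a2 OR a2 OR a2 AND a5) OR a5   [complement / identity]
= a3 AND NOT (a2 OR a2) OR a5   [absorption]
= a3 AND NOT a2 OR a5   [idempotence]

a3 AND NOT a2 OR a5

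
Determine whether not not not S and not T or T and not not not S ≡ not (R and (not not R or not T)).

E1: not not not S and not T or T and not not not S
    = not not not S   (distribution)
    = not S   (double negation)
E2: not (R and (not not R or not T))
    = not (R and (R or not T))   (double negation)
    = not R   (absorption)
These differ: at R=0, S=1, T=0, E1 = 0 but E2 = 1.

No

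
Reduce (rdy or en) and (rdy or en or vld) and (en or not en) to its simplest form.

en or rdy

(rdy or en) and (rdy or en or vld) and (en or not en)
= (rdy or en) and (rdy or en or vld)   [complement / identity]
= en and (en or vld) or rdy   [distribution]
= en or rdy   [absorption]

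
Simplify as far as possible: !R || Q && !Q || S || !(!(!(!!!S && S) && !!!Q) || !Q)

!R || S

!R || Q && !Q || S || !(!(!(!!!S && S) && !!!Q) || !Q)
= !R || Q && !Q || S || !(!(!(!S && S) && !!!Q) || !Q)   [double negation]
= !R || Q && !Q || S || !(!S && S || !!Q || !Q)   [De Morgan]
= !R || S || !(!S && S || !!Q || !Q)   [complement / identity]
= !R || S || !(!!Q || !Q)   [complement / identity]
= !R || S || !Q && Q   [De Morgan]
= !R || S   [complement / identity]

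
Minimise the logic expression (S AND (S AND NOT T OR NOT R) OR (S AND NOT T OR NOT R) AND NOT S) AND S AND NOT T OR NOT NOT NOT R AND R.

(S AND (S AND NOT T OR NOT R) OR (S AND NOT T OR NOT R) AND NOT S) AND S AND NOT T OR NOT NOT NOT R AND R
= (S AND NOT T OR NOT R) AND S AND NOT T OR NOT NOT NOT R AND R   [distribution]
= S AND NOT T OR NOT NOT NOT R AND R   [absorption]
= S AND NOT T OR NOT R AND R   [double negation]
= S AND NOT T   [complement / identity]

S AND NOT T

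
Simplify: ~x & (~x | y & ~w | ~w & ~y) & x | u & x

u & x

~x & (~x | y & ~w | ~w & ~y) & x | u & x
= ~x & (~x | ~w) & x | u & x   [distribution]
= ~x & x | u & x   [absorption]
= u & x   [complement / identity]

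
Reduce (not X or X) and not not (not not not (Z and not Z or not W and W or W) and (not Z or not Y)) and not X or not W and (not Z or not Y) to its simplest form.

not W and (not Z or not Y)

(not X or X) and not not (not not not (Z and not Z or not W and W or W) and (not Z or not Y)) and not X or not W and (not Z or not Y)
= (not X or X) and not not (not not not (Z and not Z or W) and (not Z or not Y)) and not X or not W and (not Z or not Y)   [complement / identity]
= (not X or X) and not not (not (Z and not Z or W) and (not Z or not Y)) and not X or not W and (not Z or not Y)   [double negation]
= (not X or X) and not (Z and not Z or W) and (not Z or not Y) and not X or not W and (not Z or not Y)   [double negation]
= (not X or X) and not W and (not Z or not Y) and not X or not W and (not Z or not Y)   [complement / identity]
= not W and (not Z or not Y) and not X or not W and (not Z or not Y)   [complement / identity]
= not W and (not Z or not Y)   [absorption]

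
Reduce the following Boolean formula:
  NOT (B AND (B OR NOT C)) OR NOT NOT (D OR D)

NOT B OR D

NOT (B AND (B OR NOT C)) OR NOT NOT (D OR D)
= NOT (B AND (B OR NOT C)) OR NOT NOT D
= NOT (B AND (B OR NOT C)) OR D
= NOT B OR D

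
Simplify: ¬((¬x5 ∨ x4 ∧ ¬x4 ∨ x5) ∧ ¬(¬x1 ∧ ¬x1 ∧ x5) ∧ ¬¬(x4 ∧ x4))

¬((¬x5 ∨ x4 ∧ ¬x4 ∨ x5) ∧ ¬(¬x1 ∧ ¬x1 ∧ x5) ∧ ¬¬(x4 ∧ x4))
= ¬((¬x5 ∨ x4 ∧ ¬x4 ∨ x5) ∧ ¬(¬x1 ∧ ¬x1 ∧ x5) ∧ ¬¬x4)
= ¬((¬x5 ∨ x4 ∧ ¬x4 ∨ x5) ∧ ¬(¬x1 ∧ x5) ∧ ¬¬x4)
= ¬((¬x5 ∨ x5) ∧ ¬(¬x1 ∧ x5) ∧ ¬¬x4)
= ¬(¬(¬x1 ∧ x5) ∧ ¬¬x4)
= ¬x1 ∧ x5 ∨ ¬x4

¬x1 ∧ x5 ∨ ¬x4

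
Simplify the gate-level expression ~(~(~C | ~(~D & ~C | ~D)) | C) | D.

~C | D

~(~(~C | ~(~D & ~C | ~D)) | C) | D
= ~(~(~C | ~~D) | C) | D   [absorption]
= ~(C & ~D | C) | D   [De Morgan]
= ~C | D   [absorption]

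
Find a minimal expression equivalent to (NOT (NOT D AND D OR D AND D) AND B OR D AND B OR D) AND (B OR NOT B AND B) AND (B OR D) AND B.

B

(NOT (NOT D AND D OR D AND D) AND B OR D AND B OR D) AND (B OR NOT B AND B) AND (B OR D) AND B
= (NOT D AND B OR D AND B OR D) AND (B OR NOT B AND B) AND (B OR D) AND B   — distribution
= (NOT D AND B OR D AND B OR D) AND B AND (B OR D) AND B   — complement / identity
= (B OR D) AND B AND (B OR D) AND B   — distribution
= (B OR D) AND B   — idempotence
= B   — absorption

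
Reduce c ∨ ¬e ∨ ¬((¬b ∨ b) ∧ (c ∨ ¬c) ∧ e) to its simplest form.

c ∨ ¬e

c ∨ ¬e ∨ ¬((¬b ∨ b) ∧ (c ∨ ¬c) ∧ e)
= c ∨ ¬e ∨ ¬((c ∨ ¬c) ∧ e)
= c ∨ ¬e ∨ ¬e
= c ∨ ¬e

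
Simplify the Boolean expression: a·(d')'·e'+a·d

a·d

a·(d')'·e'+a·d
= a·d·e'+a·d   [double negation]
= a·d   [absorption]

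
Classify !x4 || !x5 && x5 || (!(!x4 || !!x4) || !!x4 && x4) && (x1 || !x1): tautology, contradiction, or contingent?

!x4 || !x5 && x5 || (!(!x4 || !!x4) || !!x4 && x4) && (x1 || !x1)
= !x4 || (!(!x4 || !!x4) || !!x4 && x4) && (x1 || !x1)   (complement / identity)
= !x4 || !(!x4 || !!x4) || !!x4 && x4   (complement / identity)
= !x4 || x4 && !x4 || !!x4 && x4   (De Morgan)
= !x4 || x4 && !x4 || x4 && x4   (double negation)
= !x4 || x4   (distribution)
= true   (complement)

tautology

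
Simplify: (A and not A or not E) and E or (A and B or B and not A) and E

(A and not A or not E) and E or (A and B or B and not A) and E
= not E and E or (A and B or B and not A) and E
= (A and B or B and not A) and E
= B and E

B and E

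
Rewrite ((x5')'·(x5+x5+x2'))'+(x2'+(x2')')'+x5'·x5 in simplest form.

x5'

((x5')'·(x5+x5+x2'))'+(x2'+(x2')')'+x5'·x5
= ((x5')'·(x5+x2'))'+(x2'+(x2')')'+x5'·x5   (idempotence)
= (x5·(x5+x2'))'+(x2'+(x2')')'+x5'·x5   (double negation)
= (x5·(x5+x2'))'+(x2'+(x2')')'   (complement / identity)
= x5'+(x2'+(x2')')'   (absorption)
= x5'+x2·x2'   (De Morgan)
= x5'   (complement / identity)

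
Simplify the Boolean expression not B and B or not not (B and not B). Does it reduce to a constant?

False

not B and B or not not (B and not B)
= not B and B or B and not B
= not B and B
= False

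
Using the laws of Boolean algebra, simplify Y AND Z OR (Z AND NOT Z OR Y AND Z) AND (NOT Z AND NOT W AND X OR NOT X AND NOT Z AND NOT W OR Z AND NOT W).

Y AND Z OR (Z AND NOT Z OR Y AND Z) AND (NOT Z AND NOT W AND X OR NOT X AND NOT Z AND NOT W OR Z AND NOT W)
= Y AND Z OR (Z AND NOT Z OR Y AND Z) AND (NOT Z AND NOT W OR Z AND NOT W)   — distribution
= Y AND Z OR (Z AND NOT Z OR Y AND Z) AND NOT W   — distribution
= Y AND Z OR Y AND Z AND NOT W   — complement / identity
= Y AND Z   — absorption

Y AND Z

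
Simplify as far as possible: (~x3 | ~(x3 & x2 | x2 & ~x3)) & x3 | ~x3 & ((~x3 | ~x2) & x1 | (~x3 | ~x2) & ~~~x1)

~x3 | ~x2

(~x3 | ~(x3 & x2 | x2 & ~x3)) & x3 | ~x3 & ((~x3 | ~x2) & x1 | (~x3 | ~x2) & ~~~x1)
= (~x3 | ~(x3 & x2 | x2 & ~x3)) & x3 | ~x3 & ((~x3 | ~x2) & x1 | (~x3 | ~x2) & ~x1)   [double negation]
= (~x3 | ~(x3 & x2 | x2 & ~x3)) & x3 | ~x3 & (~x3 | ~x2)   [distribution]
= (~x3 | ~x2) & x3 | ~x3 & (~x3 | ~x2)   [distribution]
= ~x3 | ~x2   [distribution]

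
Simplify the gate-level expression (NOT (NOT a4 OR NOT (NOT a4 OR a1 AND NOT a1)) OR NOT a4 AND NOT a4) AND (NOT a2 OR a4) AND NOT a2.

(NOT (NOT a4 OR NOT (NOT a4 OR a1 AND NOT a1)) OR NOT a4 AND NOT a4) AND (NOT a2 OR a4) AND NOT a2
= (NOT (NOT a4 OR NOT NOT a4) OR NOT a4 AND NOT a4) AND (NOT a2 OR a4) AND NOT a2   [complement / identity]
= (a4 AND NOT a4 OR NOT a4 AND NOT a4) AND (NOT a2 OR a4) AND NOT a2   [De Morgan]
= (a4 AND NOT a4 OR NOT a4 AND NOT a4) AND NOT a2   [absorption]
= NOT a4 AND NOT a2   [distribution]

NOT a4 AND NOT a2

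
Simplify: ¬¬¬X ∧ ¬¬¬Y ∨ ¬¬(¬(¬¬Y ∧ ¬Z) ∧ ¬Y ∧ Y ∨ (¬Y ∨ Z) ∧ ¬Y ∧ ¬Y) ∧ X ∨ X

¬Y ∨ X

¬¬¬X ∧ ¬¬¬Y ∨ ¬¬(¬(¬¬Y ∧ ¬Z) ∧ ¬Y ∧ Y ∨ (¬Y ∨ Z) ∧ ¬Y ∧ ¬Y) ∧ X ∨ X
= ¬X ∧ ¬¬¬Y ∨ ¬¬(¬(¬¬Y ∧ ¬Z) ∧ ¬Y ∧ Y ∨ (¬Y ∨ Z) ∧ ¬Y ∧ ¬Y) ∧ X ∨ X   (double negation)
= ¬X ∧ ¬¬¬Y ∨ ¬¬((¬Y ∨ Z) ∧ ¬Y ∧ Y ∨ (¬Y ∨ Z) ∧ ¬Y ∧ ¬Y) ∧ X ∨ X   (De Morgan)
= ¬X ∧ ¬¬¬Y ∨ ¬¬((¬Y ∨ Z) ∧ ¬Y) ∧ X ∨ X   (distribution)
= ¬X ∧ ¬¬¬Y ∨ ¬¬¬Y ∧ X ∨ X   (absorption)
= ¬¬¬Y ∨ X   (distribution)
= ¬Y ∨ X   (double negation)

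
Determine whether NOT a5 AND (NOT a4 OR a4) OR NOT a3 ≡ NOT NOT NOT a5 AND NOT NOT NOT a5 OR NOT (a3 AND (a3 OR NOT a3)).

E1: NOT a5 AND (NOT a4 OR a4) OR NOT a3
    = NOT a5 OR NOT a3
E2: NOT NOT NOT a5 AND NOT NOT NOT a5 OR NOT (a3 AND (a3 OR NOT a3))
    = NOT NOT NOT a5 OR NOT (a3 AND (a3 OR NOT a3))
    = NOT NOT NOT a5 OR NOT a3
    = NOT a5 OR NOT a3
Both reduce to NOT a5 OR NOT a3, so they are equivalent.

Yes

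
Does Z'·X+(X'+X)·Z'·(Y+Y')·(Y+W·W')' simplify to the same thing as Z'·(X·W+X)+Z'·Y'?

Yes

E1: Z'·X+(X'+X)·Z'·(Y+Y')·(Y+W·W')'
    = Z'·X+(X'+X)·Z'·(Y+W·W')'   — complement / identity
    = Z'·X+(X'+X)·Z'·Y'   — complement / identity
    = Z'·X+Z'·Y'   — complement / identity
    = (X+Y')·Z'   — distribution
E2: Z'·(X·W+X)+Z'·Y'
    = Z'·X+Z'·Y'   — absorption
    = (X+Y')·Z'   — distribution
Both reduce to (X+Y')·Z', so they are equivalent.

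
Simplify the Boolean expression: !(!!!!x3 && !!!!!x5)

!x3 || x5

!(!!!!x3 && !!!!!x5)
= !(!!!!x3 && !!!x5)   (double negation)
= !(!!!!x3 && !x5)   (double negation)
= !!!x3 || x5   (De Morgan)
= !x3 || x5   (double negation)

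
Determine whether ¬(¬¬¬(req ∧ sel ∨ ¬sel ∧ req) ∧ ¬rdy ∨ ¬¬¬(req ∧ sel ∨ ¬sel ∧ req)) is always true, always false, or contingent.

¬(¬¬¬(req ∧ sel ∨ ¬sel ∧ req) ∧ ¬rdy ∨ ¬¬¬(req ∧ sel ∨ ¬sel ∧ req))
= ¬¬¬¬(req ∧ sel ∨ ¬sel ∧ req)   — absorption
= ¬¬(req ∧ sel ∨ ¬sel ∧ req)   — double negation
= ¬¬req   — distribution
= req   — double negation
This depends on req, so it is not a constant.

contingent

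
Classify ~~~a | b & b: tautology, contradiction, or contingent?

contingent

~~~a | b & b
= ~a | b & b
= ~a | b
This depends on a, b, so it is not a constant.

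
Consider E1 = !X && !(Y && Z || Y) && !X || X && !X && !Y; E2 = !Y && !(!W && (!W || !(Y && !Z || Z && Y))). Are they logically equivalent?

E1: !X && !(Y && Z || Y) && !X || X && !X && !Y
    = !X && !Y && !X || X && !X && !Y   [absorption]
    = !X && !Y   [distribution]
E2: !Y && !(!W && (!W || !(Y && !Z || Z && Y)))
    = !Y && !(!W && (!W || !Y))   [distribution]
    = !Y && !!W   [absorption]
    = !Y && W   [double negation]
These differ: at W=1, X=1, Y=0, Z=0, E1 = 0 but E2 = 1.

No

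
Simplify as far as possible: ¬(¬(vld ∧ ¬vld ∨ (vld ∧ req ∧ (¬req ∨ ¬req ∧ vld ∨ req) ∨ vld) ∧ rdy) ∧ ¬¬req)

vld ∧ rdy ∨ ¬req

¬(¬(vld ∧ ¬vld ∨ (vld ∧ req ∧ (¬req ∨ ¬req ∧ vld ∨ req) ∨ vld) ∧ rdy) ∧ ¬¬req)
= ¬(¬(vld ∧ ¬vld ∨ (vld ∧ req ∧ (¬req ∨ req) ∨ vld) ∧ rdy) ∧ ¬¬req)
= vld ∧ ¬vld ∨ (vld ∧ req ∧ (¬req ∨ req) ∨ vld) ∧ rdy ∨ ¬req
= vld ∧ ¬vld ∨ (vld ∧ req ∨ vld) ∧ rdy ∨ ¬req
= (vld ∧ req ∨ vld) ∧ rdy ∨ ¬req
= vld ∧ rdy ∨ ¬req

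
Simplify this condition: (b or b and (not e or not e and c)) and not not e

b and e

(b or b and (not e or not e and c)) and not not e
= (b or b and (not e or not e and c)) and e   — double negation
= (b or b and not e) and e   — absorption
= b and e   — absorption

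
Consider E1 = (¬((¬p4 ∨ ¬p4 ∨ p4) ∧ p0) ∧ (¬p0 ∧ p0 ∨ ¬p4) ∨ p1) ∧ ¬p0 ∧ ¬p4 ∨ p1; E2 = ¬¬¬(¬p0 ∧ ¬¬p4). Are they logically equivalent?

No

E1: (¬((¬p4 ∨ ¬p4 ∨ p4) ∧ p0) ∧ (¬p0 ∧ p0 ∨ ¬p4) ∨ p1) ∧ ¬p0 ∧ ¬p4 ∨ p1
    = (¬((¬p4 ∨ p4) ∧ p0) ∧ (¬p0 ∧ p0 ∨ ¬p4) ∨ p1) ∧ ¬p0 ∧ ¬p4 ∨ p1   [idempotence]
    = (¬((¬p4 ∨ p4) ∧ p0) ∧ ¬p4 ∨ p1) ∧ ¬p0 ∧ ¬p4 ∨ p1   [complement / identity]
    = (¬p0 ∧ ¬p4 ∨ p1) ∧ ¬p0 ∧ ¬p4 ∨ p1   [complement / identity]
    = ¬p0 ∧ ¬p4 ∨ p1   [absorption]
E2: ¬¬¬(¬p0 ∧ ¬¬p4)
    = ¬(¬p0 ∧ ¬¬p4)   [double negation]
    = p0 ∨ ¬p4   [De Morgan]
These differ: at p0=1, p1=0, p4=1, E1 = 0 but E2 = 1.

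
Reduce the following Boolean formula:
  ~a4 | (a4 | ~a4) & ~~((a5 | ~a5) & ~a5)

~a4 | (a4 | ~a4) & ~~((a5 | ~a5) & ~a5)
= ~a4 | (a4 | ~a4) & ~~~a5   — complement / identity
= ~a4 | (a4 | ~a4) & ~a5   — double negation
= ~a4 | ~a5   — complement / identity

~a4 | ~a5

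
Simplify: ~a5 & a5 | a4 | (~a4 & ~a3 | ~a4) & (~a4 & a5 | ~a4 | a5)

~a5 & a5 | a4 | (~a4 & ~a3 | ~a4) & (~a4 & a5 | ~a4 | a5)
= ~a5 & a5 | a4 | (~a4 & ~a3 | ~a4) & (~a4 | a5)
= ~a5 & a5 | a4 | ~a4 & (~a4 | a5)
= ~a5 & a5 | a4 | ~a4
= a4 | ~a4
= 1

1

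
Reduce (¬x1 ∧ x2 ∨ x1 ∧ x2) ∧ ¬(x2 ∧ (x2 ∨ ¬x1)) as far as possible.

(¬x1 ∧ x2 ∨ x1 ∧ x2) ∧ ¬(x2 ∧ (x2 ∨ ¬x1))
= x2 ∧ ¬(x2 ∧ (x2 ∨ ¬x1))   — distribution
= x2 ∧ ¬x2   — absorption
= False   — complement

False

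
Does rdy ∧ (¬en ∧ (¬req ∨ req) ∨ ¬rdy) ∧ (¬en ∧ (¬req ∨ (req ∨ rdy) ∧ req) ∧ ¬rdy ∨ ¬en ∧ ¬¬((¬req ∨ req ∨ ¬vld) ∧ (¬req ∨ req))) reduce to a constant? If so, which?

rdy ∧ (¬en ∧ (¬req ∨ req) ∨ ¬rdy) ∧ (¬en ∧ (¬req ∨ (req ∨ rdy) ∧ req) ∧ ¬rdy ∨ ¬en ∧ ¬¬((¬req ∨ req ∨ ¬vld) ∧ (¬req ∨ req)))
= rdy ∧ (¬en ∧ (¬req ∨ req) ∨ ¬rdy) ∧ (¬en ∧ (¬req ∨ req) ∧ ¬rdy ∨ ¬en ∧ ¬¬((¬req ∨ req ∨ ¬vld) ∧ (¬req ∨ req)))   (absorption)
= rdy ∧ (¬en ∧ (¬req ∨ req) ∨ ¬rdy) ∧ (¬en ∧ (¬req ∨ req) ∧ ¬rdy ∨ ¬en ∧ (¬req ∨ req ∨ ¬vld) ∧ (¬req ∨ req))   (double negation)
= rdy ∧ (¬en ∧ (¬req ∨ req) ∨ ¬rdy) ∧ (¬en ∧ (¬req ∨ req) ∧ ¬rdy ∨ ¬en ∧ (¬req ∨ req))   (absorption)
= rdy ∧ (¬en ∧ (¬req ∨ req) ∨ ¬rdy) ∧ ¬en ∧ (¬req ∨ req)   (absorption)
= rdy ∧ ¬en ∧ (¬req ∨ req)   (absorption)
= rdy ∧ ¬en   (complement / identity)
This depends on en, rdy, so it is not a constant.

no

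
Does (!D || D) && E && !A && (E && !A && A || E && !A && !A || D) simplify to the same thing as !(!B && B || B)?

No

E1: (!D || D) && E && !A && (E && !A && A || E && !A && !A || D)
    = E && !A && (E && !A && A || E && !A && !A || D)   — complement / identity
    = E && !A && (E && !A || D)   — distribution
    = E && !A   — absorption
E2: !(!B && B || B)
    = !B   — complement / identity
These differ: at A=1, B=0, D=1, E=0, E1 = 0 but E2 = 1.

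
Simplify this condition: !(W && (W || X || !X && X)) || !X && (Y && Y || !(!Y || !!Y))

!W || !X && Y

!(W && (W || X || !X && X)) || !X && (Y && Y || !(!Y || !!Y))
= !(W && (W || X || !X && X)) || !X && (Y && Y || Y && !Y)
= !(W && (W || X || !X && X)) || !X && Y
= !(W && (W || X)) || !X && Y
= !W || !X && Y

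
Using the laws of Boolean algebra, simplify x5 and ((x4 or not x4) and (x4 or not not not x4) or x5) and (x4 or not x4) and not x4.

x5 and ((x4 or not x4) and (x4 or not not not x4) or x5) and (x4 or not x4) and not x4
= x5 and (x4 or not not not x4 or x5) and (x4 or not x4) and not x4   [complement / identity]
= x5 and (x4 or not x4 or x5) and (x4 or not x4) and not x4   [double negation]
= x5 and (x4 or not x4) and not x4   [absorption]
= x5 and not x4   [complement / identity]

x5 and not x4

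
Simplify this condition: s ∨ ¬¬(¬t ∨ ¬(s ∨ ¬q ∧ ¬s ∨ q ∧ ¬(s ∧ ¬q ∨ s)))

s ∨ ¬t

s ∨ ¬¬(¬t ∨ ¬(s ∨ ¬q ∧ ¬s ∨ q ∧ ¬(s ∧ ¬q ∨ s)))
= s ∨ ¬¬(¬t ∨ ¬(s ∨ ¬q ∧ ¬s ∨ q ∧ ¬s))   [absorption]
= s ∨ ¬¬(¬t ∨ ¬(s ∨ ¬s))   [distribution]
= s ∨ ¬(t ∧ (s ∨ ¬s))   [De Morgan]
= s ∨ ¬t   [complement / identity]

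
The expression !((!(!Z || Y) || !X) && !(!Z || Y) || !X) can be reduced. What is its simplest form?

!((!(!Z || Y) || !X) && !(!Z || Y) || !X)
= !(!(!Z || Y) || !X)   [absorption]
= (!Z || Y) && X   [De Morgan]

(!Z || Y) && X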